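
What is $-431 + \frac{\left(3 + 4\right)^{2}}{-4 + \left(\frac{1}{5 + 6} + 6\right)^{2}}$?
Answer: $- \frac{1720226}{4005} \approx -429.52$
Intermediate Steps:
$-431 + \frac{\left(3 + 4\right)^{2}}{-4 + \left(\frac{1}{5 + 6} + 6\right)^{2}} = -431 + \frac{7^{2}}{-4 + \left(\frac{1}{11} + 6\right)^{2}} = -431 + \frac{49}{-4 + \left(\frac{1}{11} + 6\right)^{2}} = -431 + \frac{49}{-4 + \left(\frac{67}{11}\right)^{2}} = -431 + \frac{49}{-4 + \frac{4489}{121}} = -431 + \frac{49}{\frac{4005}{121}} = -431 + 49 \cdot \frac{121}{4005} = -431 + \frac{5929}{4005} = - \frac{1720226}{4005}$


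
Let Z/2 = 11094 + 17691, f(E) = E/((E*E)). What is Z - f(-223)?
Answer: 12838111/223 ≈ 57570.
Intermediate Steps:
f(E) = 1/E (f(E) = E/(E**2) = E/E**2 = 1/E)
Z = 57570 (Z = 2*(11094 + 17691) = 2*28785 = 57570)
Z - f(-223) = 57570 - 1/(-223) = 57570 - 1*(-1/223) = 57570 + 1/223 = 12838111/223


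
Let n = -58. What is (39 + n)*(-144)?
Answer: 2736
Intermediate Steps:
(39 + n)*(-144) = (39 - 58)*(-144) = -19*(-144) = 2736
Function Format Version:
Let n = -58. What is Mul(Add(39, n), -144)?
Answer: 2736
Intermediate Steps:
Mul(Add(39, n), -144) = Mul(Add(39, -58), -144) = Mul(-19, -144) = 2736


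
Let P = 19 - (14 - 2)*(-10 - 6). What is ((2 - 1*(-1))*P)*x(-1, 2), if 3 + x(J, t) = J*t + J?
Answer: -3798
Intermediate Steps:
x(J, t) = -3 + J + J*t (x(J, t) = -3 + (J*t + J) = -3 + (J + J*t) = -3 + J + J*t)
P = 211 (P = 19 - 12*(-16) = 19 - 1*(-192) = 19 + 192 = 211)
((2 - 1*(-1))*P)*x(-1, 2) = ((2 - 1*(-1))*211)*(-3 - 1 - 1*2) = ((2 + 1)*211)*(-3 - 1 - 2) = (3*211)*(-6) = 633*(-6) = -3798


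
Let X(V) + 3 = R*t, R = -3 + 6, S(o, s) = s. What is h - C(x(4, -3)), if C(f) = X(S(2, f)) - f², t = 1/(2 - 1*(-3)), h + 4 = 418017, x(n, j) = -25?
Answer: 2093202/5 ≈ 4.1864e+5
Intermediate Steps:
h = 418013 (h = -4 + 418017 = 418013)
t = ⅕ (t = 1/(2 + 3) = 1/5 = ⅕ ≈ 0.20000)
R = 3
X(V) = -12/5 (X(V) = -3 + 3*(⅕) = -3 + ⅗ = -12/5)
C(f) = -12/5 - f²
h - C(x(4, -3)) = 418013 - (-12/5 - 1*(-25)²) = 418013 - (-12/5 - 1*625) = 418013 - (-12/5 - 625) = 418013 - 1*(-3137/5) = 418013 + 3137/5 = 2093202/5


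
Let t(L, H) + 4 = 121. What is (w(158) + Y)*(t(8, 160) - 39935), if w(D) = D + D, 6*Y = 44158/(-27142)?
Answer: -511831263133/40713 ≈ -1.2572e+7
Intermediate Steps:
Y = -22079/81426 (Y = (44158/(-27142))/6 = (44158*(-1/27142))/6 = (⅙)*(-22079/13571) = -22079/81426 ≈ -0.27115)
t(L, H) = 117 (t(L, H) = -4 + 121 = 117)
w(D) = 2*D
(w(158) + Y)*(t(8, 160) - 39935) = (2*158 - 22079/81426)*(117 - 39935) = (316 - 22079/81426)*(-39818) = (25708537/81426)*(-39818) = -511831263133/40713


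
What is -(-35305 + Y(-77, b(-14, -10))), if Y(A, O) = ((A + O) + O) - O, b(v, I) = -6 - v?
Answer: 35374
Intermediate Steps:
Y(A, O) = A + O (Y(A, O) = (A + 2*O) - O = A + O)
-(-35305 + Y(-77, b(-14, -10))) = -(-35305 + (-77 + (-6 - 1*(-14)))) = -(-35305 + (-77 + (-6 + 14))) = -(-35305 + (-77 + 8)) = -(-35305 - 69) = -1*(-35374) = 35374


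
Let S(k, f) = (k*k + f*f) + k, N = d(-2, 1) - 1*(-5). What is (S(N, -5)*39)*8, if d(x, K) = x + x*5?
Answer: 20904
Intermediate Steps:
d(x, K) = 6*x (d(x, K) = x + 5*x = 6*x)
N = -7 (N = 6*(-2) - 1*(-5) = -12 + 5 = -7)
S(k, f) = k + f**2 + k**2 (S(k, f) = (k**2 + f**2) + k = (f**2 + k**2) + k = k + f**2 + k**2)
(S(N, -5)*39)*8 = ((-7 + (-5)**2 + (-7)**2)*39)*8 = ((-7 + 25 + 49)*39)*8 = (67*39)*8 = 2613*8 = 20904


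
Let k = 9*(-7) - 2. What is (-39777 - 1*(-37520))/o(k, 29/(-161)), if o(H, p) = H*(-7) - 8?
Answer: -2257/447 ≈ -5.0492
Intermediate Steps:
k = -65 (k = -63 - 2 = -65)
o(H, p) = -8 - 7*H (o(H, p) = -7*H - 8 = -8 - 7*H)
(-39777 - 1*(-37520))/o(k, 29/(-161)) = (-39777 - 1*(-37520))/(-8 - 7*(-65)) = (-39777 + 37520)/(-8 + 455) = -2257/447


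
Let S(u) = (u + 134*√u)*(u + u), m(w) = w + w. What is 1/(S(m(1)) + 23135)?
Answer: 23143/535023857 - 536*√2/535023857 ≈ 4.1839e-5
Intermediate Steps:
m(w) = 2*w
S(u) = 2*u*(u + 134*√u) (S(u) = (u + 134*√u)*(2*u) = 2*u*(u + 134*√u))
1/(S(m(1)) + 23135) = 1/((2*(2*1)² + 268*(2*1)^(3/2)) + 23135) = 1/((2*2² + 268*2^(3/2)) + 23135) = 1/((2*4 + 268*(2*√2)) + 23135) = 1/((8 + 536*√2) + 23135) = 1/(23143 + 536*√2)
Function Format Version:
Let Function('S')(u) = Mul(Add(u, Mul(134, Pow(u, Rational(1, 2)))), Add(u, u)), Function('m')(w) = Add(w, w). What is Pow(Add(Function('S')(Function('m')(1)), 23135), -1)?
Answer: Add(Rational(23143, 535023857), Mul(Rational(-536, 535023857), Pow(2, Rational(1, 2)))) ≈ 4.1839e-5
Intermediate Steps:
Function('m')(w) = Mul(2, w)
Function('S')(u) = Mul(2, u, Add(u, Mul(134, Pow(u, Rational(1, 2))))) (Function('S')(u) = Mul(Add(u, Mul(134, Pow(u, Rational(1, 2)))), Mul(2, u)) = Mul(2, u, Add(u, Mul(134, Pow(u, Rational(1, 2))))))
Pow(Add(Function('S')(Function('m')(1)), 23135), -1) = Pow(Add(Add(Mul(2, Pow(Mul(2, 1), 2)), Mul(268, Pow(Mul(2, 1), Rational(3, 2)))), 23135), -1) = Pow(Add(Add(Mul(2, Pow(2, 2)), Mul(268, Pow(2, Rational(3, 2)))), 23135), -1) = Pow(Add(Add(Mul(2, 4), Mul(268, Mul(2, Pow(2, Rational(1, 2))))), 23135), -1) = Pow(Add(Add(8, Mul(536, Pow(2, Rational(1, 2)))), 23135), -1) = Pow(Add(23143, Mul(536, Pow(2, Rational(1, 2)))), -1)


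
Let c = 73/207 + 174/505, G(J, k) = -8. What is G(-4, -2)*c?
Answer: -583064/104535 ≈ -5.5777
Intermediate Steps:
c = 72883/104535 (c = 73*(1/207) + 174*(1/505) = 73/207 + 174/505 = 72883/104535 ≈ 0.69721)
G(-4, -2)*c = -8*72883/104535 = -583064/104535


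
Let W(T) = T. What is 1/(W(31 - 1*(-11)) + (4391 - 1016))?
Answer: 1/3417 ≈ 0.00029265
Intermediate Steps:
1/(W(31 - 1*(-11)) + (4391 - 1016)) = 1/((31 - 1*(-11)) + (4391 - 1016)) = 1/((31 + 11) + 3375) = 1/(42 + 3375) = 1/3417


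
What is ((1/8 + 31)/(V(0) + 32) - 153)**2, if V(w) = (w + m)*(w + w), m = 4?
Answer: 1514688561/65536 ≈ 23112.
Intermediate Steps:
V(w) = 2*w*(4 + w) (V(w) = (w + 4)*(w + w) = (4 + w)*(2*w) = 2*w*(4 + w))
((1/8 + 31)/(V(0) + 32) - 153)**2 = ((1/8 + 31)/(2*0*(4 + 0) + 32) - 153)**2 = ((1/8 + 31)/(2*0*4 + 32) - 153)**2 = (249/(8*(0 + 32)) - 153)**2 = ((249/8)/32 - 153)**2 = ((249/8)*(1/32) - 153)**2 = (249/256 - 153)**2 = (-38919/256)**2 = 1514688561/65536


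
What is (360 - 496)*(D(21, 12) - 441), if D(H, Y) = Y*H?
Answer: 25704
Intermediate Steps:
D(H, Y) = H*Y
(360 - 496)*(D(21, 12) - 441) = (360 - 496)*(21*12 - 441) = -136*(252 - 441) = -136*(-189) = 25704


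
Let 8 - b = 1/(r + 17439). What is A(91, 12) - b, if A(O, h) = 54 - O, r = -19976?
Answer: -114166/2537 ≈ -45.000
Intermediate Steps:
b = 20297/2537 (b = 8 - 1/(-19976 + 17439) = 8 - 1/(-2537) = 8 - 1*(-1/2537) = 8 + 1/2537 = 20297/2537 ≈ 8.0004)
A(91, 12) - b = (54 - 1*91) - 1*20297/2537 = (54 - 91) - 20297/2537 = -37 - 20297/2537 = -114166/2537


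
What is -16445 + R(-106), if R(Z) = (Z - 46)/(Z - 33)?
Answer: -2285703/139 ≈ -16444.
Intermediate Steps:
R(Z) = (-46 + Z)/(-33 + Z)
-16445 + R(-106) = -16445 + (-46 - 106)/(-33 - 106) = -16445 - 152/(-139) = -16445 - 1/139*(-152) = -16445 + 152/139 = -2285703/139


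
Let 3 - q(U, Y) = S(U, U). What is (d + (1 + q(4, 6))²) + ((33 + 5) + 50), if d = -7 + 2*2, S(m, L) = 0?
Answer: 101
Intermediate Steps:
q(U, Y) = 3 (q(U, Y) = 3 - 1*0 = 3 + 0 = 3)
d = -3 (d = -7 + 4 = -3)
(d + (1 + q(4, 6))²) + ((33 + 5) + 50) = (-3 + (1 + 3)²) + ((33 + 5) + 50) = (-3 + 4²) + (38 + 50) = (-3 + 16) + 88 = 13 + 88 = 101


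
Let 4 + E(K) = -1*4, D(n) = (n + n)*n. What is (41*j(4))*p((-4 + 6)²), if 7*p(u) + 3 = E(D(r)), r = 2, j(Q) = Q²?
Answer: -7216/7 ≈ -1030.9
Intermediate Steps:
D(n) = 2*n² (D(n) = (2*n)*n = 2*n²)
E(K) = -8 (E(K) = -4 - 1*4 = -4 - 4 = -8)
p(u) = -11/7 (p(u) = -3/7 + (⅐)*(-8) = -3/7 - 8/7 = -11/7)
(41*j(4))*p((-4 + 6)²) = (41*4²)*(-11/7) = (41*16)*(-11/7) = 656*(-11/7) = -7216/7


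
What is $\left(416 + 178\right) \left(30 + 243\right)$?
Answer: $162162$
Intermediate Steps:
$\left(416 + 178\right) \left(30 + 243\right) = 594 \cdot 273 = 162162$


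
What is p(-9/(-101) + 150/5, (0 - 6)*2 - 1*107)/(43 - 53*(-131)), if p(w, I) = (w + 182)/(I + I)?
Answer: -21421/167929468 ≈ -0.00012756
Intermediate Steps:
p(w, I) = (182 + w)/(2*I) (p(w, I) = (182 + w)/((2*I)) = (182 + w)*(1/(2*I)) = (182 + w)/(2*I))
p(-9/(-101) + 150/5, (0 - 6)*2 - 1*107)/(43 - 53*(-131)) = ((182 + (-9/(-101) + 150/5))/(2*((0 - 6)*2 - 1*107)))/(43 - 53*(-131)) = ((182 + (-9*(-1/101) + 150*(⅕)))/(2*(-6*2 - 107)))/(43 + 6943) = ((182 + (9/101 + 30))/(2*(-12 - 107)))/6986 = ((½)*(182 + 3039/101)/(-119))*(1/6986) = ((½)*(-1/119)*(21421/101))*(1/6986) = -21421/24038*1/6986 = -21421/167929468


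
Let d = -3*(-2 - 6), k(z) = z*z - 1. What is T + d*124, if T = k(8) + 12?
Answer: 3051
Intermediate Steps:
k(z) = -1 + z**2 (k(z) = z**2 - 1 = -1 + z**2)
T = 75 (T = (-1 + 8**2) + 12 = (-1 + 64) + 12 = 63 + 12 = 75)
d = 24 (d = -3*(-8) = 24)
T + d*124 = 75 + 24*124 = 75 + 2976 = 3051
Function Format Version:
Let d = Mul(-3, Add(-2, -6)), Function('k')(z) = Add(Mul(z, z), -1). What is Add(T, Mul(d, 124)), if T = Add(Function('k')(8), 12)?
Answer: 3051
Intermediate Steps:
Function('k')(z) = Add(-1, Pow(z, 2)) (Function('k')(z) = Add(Pow(z, 2), -1) = Add(-1, Pow(z, 2)))
T = 75 (T = Add(Add(-1, Pow(8, 2)), 12) = Add(Add(-1, 64), 12) = Add(63, 12) = 75)
d = 24 (d = Mul(-3, -8) = 24)
Add(T, Mul(d, 124)) = Add(75, Mul(24, 124)) = Add(75, 2976) = 3051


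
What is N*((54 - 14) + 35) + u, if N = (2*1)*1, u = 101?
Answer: 251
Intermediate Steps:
N = 2 (N = 2*1 = 2)
N*((54 - 14) + 35) + u = 2*((54 - 14) + 35) + 101 = 2*(40 + 35) + 101 = 2*75 + 101 = 150 + 101 = 251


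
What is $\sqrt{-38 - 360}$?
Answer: $i \sqrt{398} \approx 19.95 i$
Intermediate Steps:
$\sqrt{-38 - 360} = \sqrt{-398} = i \sqrt{398}$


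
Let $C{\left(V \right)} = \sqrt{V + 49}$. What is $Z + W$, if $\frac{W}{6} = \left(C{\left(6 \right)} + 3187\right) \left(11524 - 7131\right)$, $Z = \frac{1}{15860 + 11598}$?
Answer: $\frac{2306552891269}{27458} + 26358 \sqrt{55} \approx 8.4198 \cdot 10^{7}$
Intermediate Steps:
$C{\left(V \right)} = \sqrt{49 + V}$
$Z = \frac{1}{27458} \approx 3.6419 \cdot 10^{-5}$
$W = 84002946 + 26358 \sqrt{55}$ ($W = 6 \left(\sqrt{49 + 6} + 3187\right) \left(11524 - 7131\right) = 6 \left(\sqrt{55} + 3187\right) 4393 = 6 \left(3187 + \sqrt{55}\right) 4393 = 6 \left(14000491 + 4393 \sqrt{55}\right) = 84002946 + 26358 \sqrt{55} \approx 8.4198 \cdot 10^{7}$)
$Z + W = \frac{1}{27458} + \left(84002946 + 26358 \sqrt{55}\right) = \frac{2306552891269}{27458} + 26358 \sqrt{55}$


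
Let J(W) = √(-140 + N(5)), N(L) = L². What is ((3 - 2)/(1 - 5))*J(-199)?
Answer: -I*√115/4 ≈ -2.681*I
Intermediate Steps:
J(W) = I*√115 (J(W) = √(-140 + 5²) = √(-140 + 25) = √(-115) = I*√115)
((3 - 2)/(1 - 5))*J(-199) = ((3 - 2)/(1 - 5))*(I*√115) = (1/(-4))*(I*√115) = (-¼*1)*(I*√115) = -I*√115/4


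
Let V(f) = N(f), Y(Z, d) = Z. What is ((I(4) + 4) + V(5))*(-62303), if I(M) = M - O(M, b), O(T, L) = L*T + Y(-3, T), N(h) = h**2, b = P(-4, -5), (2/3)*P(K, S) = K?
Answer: -3738180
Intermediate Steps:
P(K, S) = 3*K/2
b = -6 (b = (3/2)*(-4) = -6)
V(f) = f**2
O(T, L) = -3 + L*T (O(T, L) = L*T - 3 = -3 + L*T)
I(M) = 3 + 7*M (I(M) = M - (-3 - 6*M) = M + (3 + 6*M) = 3 + 7*M)
((I(4) + 4) + V(5))*(-62303) = (((3 + 7*4) + 4) + 5**2)*(-62303) = (((3 + 28) + 4) + 25)*(-62303) = ((31 + 4) + 25)*(-62303) = (35 + 25)*(-62303) = 60*(-62303) = -3738180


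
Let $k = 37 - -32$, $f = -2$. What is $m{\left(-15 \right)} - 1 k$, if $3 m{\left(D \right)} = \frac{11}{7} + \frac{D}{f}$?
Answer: $- \frac{2771}{42} \approx -65.976$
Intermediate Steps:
$m{\left(D \right)} = \frac{11}{21} - \frac{D}{6}$ ($m{\left(D \right)} = \frac{\frac{11}{7} + \frac{D}{-2}}{3} = \frac{11 \cdot \frac{1}{7} + D \left(- \frac{1}{2}\right)}{3} = \frac{\frac{11}{7} - \frac{D}{2}}{3} = \frac{11}{21} - \frac{D}{6}$)
$k = 69$ ($k = 37 + 32 = 69$)
$m{\left(-15 \right)} - 1 k = \left(\frac{11}{21} - - \frac{5}{2}\right) - 1 \cdot 69 = \left(\frac{11}{21} + \frac{5}{2}\right) - 69 = \frac{127}{42} - 69 = - \frac{2771}{42}$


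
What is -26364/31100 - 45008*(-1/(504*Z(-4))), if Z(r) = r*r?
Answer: 18549211/3918600 ≈ 4.7336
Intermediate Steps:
Z(r) = r**2
-26364/31100 - 45008*(-1/(504*Z(-4))) = -26364/31100 - 45008/((18*(-28))*(-4)**2) = -26364*1/31100 - 45008/((-504*16)) = -6591/7775 - 45008/(-8064) = -6591/7775 - 45008*(-1/8064) = -6591/7775 + 2813/504 = 18549211/3918600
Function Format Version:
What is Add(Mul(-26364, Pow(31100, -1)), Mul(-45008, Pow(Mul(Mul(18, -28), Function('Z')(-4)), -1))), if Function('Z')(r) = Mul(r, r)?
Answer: Rational(18549211, 3918600) ≈ 4.7336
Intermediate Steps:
Function('Z')(r) = Pow(r, 2)
Add(Mul(-26364, Pow(31100, -1)), Mul(-45008, Pow(Mul(Mul(18, -28), Function('Z')(-4)), -1))) = Add(Mul(-26364, Pow(31100, -1)), Mul(-45008, Pow(Mul(Mul(18, -28), Pow(-4, 2)), -1))) = Add(Mul(-26364, Rational(1, 31100)), Mul(-45008, Pow(Mul(-504, 16), -1))) = Add(Rational(-6591, 7775), Mul(-45008, Pow(-8064, -1))) = Add(Rational(-6591, 7775), Mul(-45008, Rational(-1, 8064))) = Add(Rational(-6591, 7775), Rational(2813, 504)) = Rational(18549211, 3918600)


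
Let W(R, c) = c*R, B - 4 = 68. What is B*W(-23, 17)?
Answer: -28152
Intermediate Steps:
B = 72 (B = 4 + 68 = 72)
W(R, c) = R*c
B*W(-23, 17) = 72*(-23*17) = 72*(-391) = -28152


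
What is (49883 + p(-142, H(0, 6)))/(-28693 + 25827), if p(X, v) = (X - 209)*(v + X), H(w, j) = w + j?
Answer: -97619/2866 ≈ -34.061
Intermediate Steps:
H(w, j) = j + w
p(X, v) = (-209 + X)*(X + v)
(49883 + p(-142, H(0, 6)))/(-28693 + 25827) = (49883 + ((-142)**2 - 209*(-142) - 209*(6 + 0) - 142*(6 + 0)))/(-28693 + 25827) = (49883 + (20164 + 29678 - 209*6 - 142*6))/(-2866) = (49883 + (20164 + 29678 - 1254 - 852))*(-1/2866) = (49883 + 47736)*(-1/2866) = 97619*(-1/2866) = -97619/2866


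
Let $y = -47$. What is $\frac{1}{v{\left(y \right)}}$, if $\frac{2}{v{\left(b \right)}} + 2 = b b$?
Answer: $\frac{2207}{2} \approx 1103.5$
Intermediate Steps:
$v{\left(b \right)} = \frac{2}{-2 + b^{2}}$ ($v{\left(b \right)} = \frac{2}{-2 + b b} = \frac{2}{-2 + b^{2}}$)
$\frac{1}{v{\left(y \right)}} = \frac{1}{2 \frac{1}{-2 + \left(-47\right)^{2}}} = \frac{1}{2 \frac{1}{-2 + 2209}} = \frac{1}{2 \cdot \frac{1}{2207}} = \frac{1}{\frac{2}{2207}} = \frac{2207}{2}$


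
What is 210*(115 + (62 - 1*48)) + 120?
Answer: 27210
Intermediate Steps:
210*(115 + (62 - 1*48)) + 120 = 210*(115 + (62 - 48)) + 120 = 210*(115 + 14) + 120 = 210*129 + 120 = 27090 + 120 = 27210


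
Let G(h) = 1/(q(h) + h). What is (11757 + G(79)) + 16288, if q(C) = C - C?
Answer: 2215556/79 ≈ 28045.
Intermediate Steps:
q(C) = 0
G(h) = 1/h (G(h) = 1/(0 + h) = 1/h)
(11757 + G(79)) + 16288 = (11757 + 1/79) + 16288 = 928804/79 + 16288 = 2215556/79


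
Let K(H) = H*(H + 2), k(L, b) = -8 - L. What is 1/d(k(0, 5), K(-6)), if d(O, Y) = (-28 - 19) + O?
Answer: -1/55 ≈ -0.018182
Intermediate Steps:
K(H) = H*(2 + H)
d(O, Y) = -47 + O
1/d(k(0, 5), K(-6)) = 1/(-47 + (-8 - 1*0)) = 1/(-47 + (-8 + 0)) = 1/(-47 - 8) = 1/(-55) = -1/55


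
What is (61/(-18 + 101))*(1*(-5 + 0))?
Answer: -305/83 ≈ -3.6747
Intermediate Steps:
(61/(-18 + 101))*(1*(-5 + 0)) = (61/83)*(1*(-5)) = (61*(1/83))*(-5) = (61/83)*(-5) = -305/83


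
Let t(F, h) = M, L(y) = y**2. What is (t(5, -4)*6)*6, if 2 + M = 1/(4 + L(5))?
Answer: -2052/29 ≈ -70.759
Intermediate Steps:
M = -57/29 (M = -2 + 1/(4 + 5**2) = -2 + 1/(4 + 25) = -2 + 1/29 = -57/29 ≈ -1.9655)
t(F, h) = -57/29
(t(5, -4)*6)*6 = -57/29*6*6 = -342/29*6 = -2052/29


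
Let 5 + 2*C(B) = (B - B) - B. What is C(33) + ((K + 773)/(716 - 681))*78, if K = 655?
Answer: 15817/5 ≈ 3163.4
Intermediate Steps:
C(B) = -5/2 - B/2 (C(B) = -5/2 + ((B - B) - B)/2 = -5/2 + (0 - B)/2 = -5/2 + (-B)/2 = -5/2 - B/2)
C(33) + ((K + 773)/(716 - 681))*78 = (-5/2 - 1/2*33) + ((655 + 773)/(716 - 681))*78 = (-5/2 - 33/2) + (1428/35)*78 = -19 + (1428*(1/35))*78 = -19 + (204/5)*78 = -19 + 15912/5 = 15817/5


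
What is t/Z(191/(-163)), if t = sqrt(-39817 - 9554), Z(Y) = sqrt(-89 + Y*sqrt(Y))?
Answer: 163*I*sqrt(49371)/sqrt(-2364641 - 191*I*sqrt(31133)) ≈ -23.551 + 0.16782*I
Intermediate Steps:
Z(Y) = sqrt(-89 + Y**(3/2))
t = I*sqrt(49371) (t = sqrt(-49371) = I*sqrt(49371) ≈ 222.2*I)
t/Z(191/(-163)) = (I*sqrt(49371))/(sqrt(-89 + (191/(-163))**(3/2))) = (I*sqrt(49371))/(sqrt(-89 + (191*(-1/163))**(3/2))) = (I*sqrt(49371))/(sqrt(-89 + (-191/163)**(3/2))) = (I*sqrt(49371))/(sqrt(-89 - 191*I*sqrt(31133)/26569)) = (I*sqrt(49371))/sqrt(-89 - 191*I*sqrt(31133)/26569) = I*sqrt(49371)/sqrt(-89 - 191*I*sqrt(31133)/26569)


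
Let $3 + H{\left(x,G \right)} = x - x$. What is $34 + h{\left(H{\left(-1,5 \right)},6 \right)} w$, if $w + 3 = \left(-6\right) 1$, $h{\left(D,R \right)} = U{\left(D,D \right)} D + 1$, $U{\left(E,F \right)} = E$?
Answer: $-56$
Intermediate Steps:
$H{\left(x,G \right)} = -3$ ($H{\left(x,G \right)} = -3 + \left(x - x\right) = -3 + 0 = -3$)
$h{\left(D,R \right)} = 1 + D^{2}$ ($h{\left(D,R \right)} = D D + 1 = D^{2} + 1 = 1 + D^{2}$)
$w = -9$ ($w = -3 - 6 = -9$)
$34 + h{\left(H{\left(-1,5 \right)},6 \right)} w = 34 + \left(1 + \left(-3\right)^{2}\right) \left(-9\right) = 34 + \left(1 + 9\right) \left(-9\right) = 34 + 10 \left(-9\right) = 34 - 90 = -56$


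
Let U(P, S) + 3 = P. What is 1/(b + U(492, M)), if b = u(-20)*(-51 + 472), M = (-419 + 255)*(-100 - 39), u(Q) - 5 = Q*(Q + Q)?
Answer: 1/339394 ≈ 2.9464e-6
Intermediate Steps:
u(Q) = 5 + 2*Q**2 (u(Q) = 5 + Q*(Q + Q) = 5 + Q*(2*Q) = 5 + 2*Q**2)
M = 22796 (M = -164*(-139) = 22796)
U(P, S) = -3 + P
b = 338905 (b = (5 + 2*(-20)**2)*(-51 + 472) = (5 + 2*400)*421 = (5 + 800)*421 = 805*421 = 338905)
1/(b + U(492, M)) = 1/(338905 + (-3 + 492)) = 1/(338905 + 489) = 1/339394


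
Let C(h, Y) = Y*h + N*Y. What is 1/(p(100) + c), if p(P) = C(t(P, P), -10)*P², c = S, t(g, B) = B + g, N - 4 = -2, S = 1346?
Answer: -1/20198654 ≈ -4.9508e-8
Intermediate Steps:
N = 2 (N = 4 - 2 = 2)
c = 1346
C(h, Y) = 2*Y + Y*h (C(h, Y) = Y*h + 2*Y = 2*Y + Y*h)
p(P) = P²*(-20 - 20*P) (p(P) = (-10*(2 + (P + P)))*P² = (-10*(2 + 2*P))*P² = (-20 - 20*P)*P² = P²*(-20 - 20*P))
1/(p(100) + c) = 1/(20*100²*(-1 - 1*100) + 1346) = 1/(20*10000*(-1 - 100) + 1346) = 1/(20*10000*(-101) + 1346) = 1/(-20200000 + 1346) = 1/(-20198654) = -1/20198654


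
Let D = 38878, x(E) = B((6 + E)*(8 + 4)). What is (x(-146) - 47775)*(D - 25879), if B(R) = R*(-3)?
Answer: -555512265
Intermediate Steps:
B(R) = -3*R
x(E) = -216 - 36*E (x(E) = -3*(6 + E)*(8 + 4) = -3*(6 + E)*12 = -3*(72 + 12*E) = -216 - 36*E)
(x(-146) - 47775)*(D - 25879) = ((-216 - 36*(-146)) - 47775)*(38878 - 25879) = ((-216 + 5256) - 47775)*12999 = (5040 - 47775)*12999 = -42735*12999 = -555512265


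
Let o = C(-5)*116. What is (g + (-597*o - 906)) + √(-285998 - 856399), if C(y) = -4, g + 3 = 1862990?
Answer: 2139089 + 3*I*√126933 ≈ 2.1391e+6 + 1068.8*I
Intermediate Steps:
g = 1862987 (g = -3 + 1862990 = 1862987)
o = -464 (o = -4*116 = -464)
(g + (-597*o - 906)) + √(-285998 - 856399) = (1862987 + (-597*(-464) - 906)) + √(-285998 - 856399) = (1862987 + (277008 - 906)) + √(-1142397) = (1862987 + 276102) + 3*I*√126933 = 2139089 + 3*I*√126933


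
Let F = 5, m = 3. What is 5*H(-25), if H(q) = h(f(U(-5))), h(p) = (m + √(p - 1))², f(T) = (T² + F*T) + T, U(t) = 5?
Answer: 315 + 90*√6 ≈ 535.45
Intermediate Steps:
f(T) = T² + 6*T (f(T) = (T² + 5*T) + T = T² + 6*T)
h(p) = (3 + √(-1 + p))² (h(p) = (3 + √(p - 1))² = (3 + √(-1 + p))²)
H(q) = (3 + 3*√6)² (H(q) = (3 + √(-1 + 5*(6 + 5)))² = (3 + √(-1 + 5*11))² = (3 + √(-1 + 55))² = (3 + √54)² = (3 + 3*√6)²)
5*H(-25) = 5*(63 + 18*√6) = 315 + 90*√6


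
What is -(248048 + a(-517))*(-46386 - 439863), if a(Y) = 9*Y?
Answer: 118350575355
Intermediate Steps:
-(248048 + a(-517))*(-46386 - 439863) = -(248048 + 9*(-517))*(-46386 - 439863) = -(248048 - 4653)*(-486249) = -243395*(-486249) = -1*(-118350575355) = 118350575355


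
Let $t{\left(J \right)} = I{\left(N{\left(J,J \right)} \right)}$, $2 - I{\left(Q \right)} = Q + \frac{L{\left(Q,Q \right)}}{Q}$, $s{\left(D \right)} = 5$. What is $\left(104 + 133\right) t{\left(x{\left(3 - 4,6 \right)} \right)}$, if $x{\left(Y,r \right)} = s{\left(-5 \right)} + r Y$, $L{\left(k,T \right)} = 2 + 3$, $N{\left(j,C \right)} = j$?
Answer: $1896$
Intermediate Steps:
$L{\left(k,T \right)} = 5$
$I{\left(Q \right)} = 2 - Q - \frac{5}{Q}$ ($I{\left(Q \right)} = 2 - \left(Q + \frac{5}{Q}\right) = 2 - Q - \frac{5}{Q}$)
$x{\left(Y,r \right)} = 5 + Y r$ ($x{\left(Y,r \right)} = 5 + r Y = 5 + Y r$)
$t{\left(J \right)} = 2 - J - \frac{5}{J}$
$\left(104 + 133\right) t{\left(x{\left(3 - 4,6 \right)} \right)} = \left(104 + 133\right) \left(2 - \left(5 + \left(3 - 4\right) 6\right) - \frac{5}{5 + \left(3 - 4\right) 6}\right) = 237 \left(2 - \left(5 + \left(3 - 4\right) 6\right) - \frac{5}{5 + \left(3 - 4\right) 6}\right) = 237 \left(2 - \left(5 - 6\right) - \frac{5}{5 - 6}\right) = 237 \left(2 - -1 - \frac{5}{-1}\right) = 237 \left(2 + 1 - -5\right) = 237 \left(2 + 1 + 5\right) = 237 \cdot 8 = 1896$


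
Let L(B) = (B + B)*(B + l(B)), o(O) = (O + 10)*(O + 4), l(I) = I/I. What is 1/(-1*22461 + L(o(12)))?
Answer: 1/226051 ≈ 4.4238e-6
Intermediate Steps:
l(I) = 1
o(O) = (4 + O)*(10 + O) (o(O) = (10 + O)*(4 + O) = (4 + O)*(10 + O))
L(B) = 2*B*(1 + B) (L(B) = (B + B)*(B + 1) = (2*B)*(1 + B) = 2*B*(1 + B))
1/(-1*22461 + L(o(12))) = 1/(-1*22461 + 2*(40 + 12**2 + 14*12)*(1 + (40 + 12**2 + 14*12))) = 1/(-22461 + 2*(40 + 144 + 168)*(1 + (40 + 144 + 168))) = 1/(-22461 + 2*352*(1 + 352)) = 1/(-22461 + 2*352*353) = 1/(-22461 + 248512) = 1/226051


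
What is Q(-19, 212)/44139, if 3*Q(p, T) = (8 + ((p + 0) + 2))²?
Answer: 9/14713 ≈ 0.00061170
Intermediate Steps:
Q(p, T) = (10 + p)²/3 (Q(p, T) = (8 + ((p + 0) + 2))²/3 = (8 + (p + 2))²/3 = (8 + (2 + p))²/3 = (10 + p)²/3)
Q(-19, 212)/44139 = ((10 - 19)²/3)/44139 = ((⅓)*(-9)²)*(1/44139) = ((⅓)*81)*(1/44139) = 27*(1/44139) = 9/14713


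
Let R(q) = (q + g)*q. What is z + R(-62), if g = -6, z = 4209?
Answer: 8425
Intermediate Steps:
R(q) = q*(-6 + q) (R(q) = (q - 6)*q = (-6 + q)*q = q*(-6 + q))
z + R(-62) = 4209 - 62*(-6 - 62) = 4209 - 62*(-68) = 4209 + 4216 = 8425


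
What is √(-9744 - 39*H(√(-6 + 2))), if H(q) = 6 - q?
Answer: √(-9978 + 78*I) ≈ 0.3904 + 99.891*I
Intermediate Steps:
√(-9744 - 39*H(√(-6 + 2))) = √(-9744 - 39*(6 - √(-6 + 2))) = √(-9744 - 39*(6 - √(-4))) = √(-9744 - 39*(6 - 2*I)) = √(-9744 + (-234 + 78*I)) = √(-9978 + 78*I)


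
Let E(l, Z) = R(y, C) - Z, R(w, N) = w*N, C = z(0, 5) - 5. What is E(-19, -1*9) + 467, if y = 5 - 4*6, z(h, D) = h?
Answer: 571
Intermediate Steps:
C = -5 (C = 0 - 5 = -5)
y = -19 (y = 5 - 24 = -19)
R(w, N) = N*w
E(l, Z) = 95 - Z (E(l, Z) = -5*(-19) - Z = 95 - Z)
E(-19, -1*9) + 467 = (95 - (-1)*9) + 467 = (95 - 1*(-9)) + 467 = (95 + 9) + 467 = 104 + 467 = 571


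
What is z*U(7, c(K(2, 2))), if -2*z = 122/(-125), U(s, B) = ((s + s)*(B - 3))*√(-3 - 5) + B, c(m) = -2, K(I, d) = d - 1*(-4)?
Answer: -122/125 - 1708*I*√2/25 ≈ -0.976 - 96.619*I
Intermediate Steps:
K(I, d) = 4 + d (K(I, d) = d + 4 = 4 + d)
U(s, B) = B + 4*I*s*√2*(-3 + B) (U(s, B) = ((2*s)*(-3 + B))*√(-8) + B = (2*s*(-3 + B))*(2*I*√2) + B = 4*I*s*√2*(-3 + B) + B = B + 4*I*s*√2*(-3 + B))
z = 61/125 (z = -61/(-125) = -61*(-1)/125 = -½*(-122/125) = 61/125 ≈ 0.48800)
z*U(7, c(K(2, 2))) = 61*(-2 - 12*I*7*√2 + 4*I*(-2)*7*√2)/125 = 61*(-2 - 84*I*√2 - 56*I*√2)/125 = 61*(-2 - 140*I*√2)/125 = -122/125 - 1708*I*√2/25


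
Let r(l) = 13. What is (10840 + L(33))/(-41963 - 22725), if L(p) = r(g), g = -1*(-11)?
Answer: -10853/64688 ≈ -0.16777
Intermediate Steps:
g = 11
L(p) = 13
(10840 + L(33))/(-41963 - 22725) = (10840 + 13)/(-41963 - 22725) = 10853/(-64688) = 10853*(-1/64688) = -10853/64688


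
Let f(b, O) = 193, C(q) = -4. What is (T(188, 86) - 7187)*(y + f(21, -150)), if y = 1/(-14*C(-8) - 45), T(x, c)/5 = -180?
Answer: -17176788/11 ≈ -1.5615e+6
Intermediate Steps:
T(x, c) = -900 (T(x, c) = 5*(-180) = -900)
y = 1/11 (y = 1/(-14*(-4) - 45) = 1/(56 - 45) = 1/11 ≈ 0.090909)
(T(188, 86) - 7187)*(y + f(21, -150)) = (-900 - 7187)*(1/11 + 193) = -8087*2124/11 = -17176788/11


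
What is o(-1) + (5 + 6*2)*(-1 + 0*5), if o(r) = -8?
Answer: -25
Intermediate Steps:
o(-1) + (5 + 6*2)*(-1 + 0*5) = -8 + (5 + 6*2)*(-1 + 0*5) = -8 + (5 + 12)*(-1 + 0) = -8 + 17*(-1) = -8 - 17 = -25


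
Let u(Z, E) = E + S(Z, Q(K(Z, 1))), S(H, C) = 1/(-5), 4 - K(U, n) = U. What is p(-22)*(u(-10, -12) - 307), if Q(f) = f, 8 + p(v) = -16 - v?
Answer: 3192/5 ≈ 638.40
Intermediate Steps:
p(v) = -24 - v (p(v) = -8 + (-16 - v) = -24 - v)
K(U, n) = 4 - U
S(H, C) = -⅕
u(Z, E) = -⅕ + E (u(Z, E) = E - ⅕ = -⅕ + E)
p(-22)*(u(-10, -12) - 307) = (-24 - 1*(-22))*((-⅕ - 12) - 307) = (-24 + 22)*(-61/5 - 307) = -2*(-1596/5) = 3192/5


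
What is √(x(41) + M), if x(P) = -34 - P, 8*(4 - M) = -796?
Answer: √114/2 ≈ 5.3385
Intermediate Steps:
M = 207/2 (M = 4 - ⅛*(-796) = 4 + 199/2 = 207/2 ≈ 103.50)
√(x(41) + M) = √((-34 - 1*41) + 207/2) = √((-34 - 41) + 207/2) = √(-75 + 207/2) = √(57/2) = √114/2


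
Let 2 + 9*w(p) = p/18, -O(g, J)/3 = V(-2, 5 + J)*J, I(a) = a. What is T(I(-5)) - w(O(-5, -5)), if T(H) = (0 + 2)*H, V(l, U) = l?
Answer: -259/27 ≈ -9.5926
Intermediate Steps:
T(H) = 2*H
O(g, J) = 6*J (O(g, J) = -(-6)*J = 6*J)
w(p) = -2/9 + p/162 (w(p) = -2/9 + (p/18)/9 = -2/9 + p/162)
T(I(-5)) - w(O(-5, -5)) = 2*(-5) - (-2/9 + (6*(-5))/162) = -10 - (-2/9 + (1/162)*(-30)) = -10 - (-2/9 - 5/27) = -10 - 1*(-11/27) = -10 + 11/27 = -259/27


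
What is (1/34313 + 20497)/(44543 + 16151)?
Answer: 351656781/1041296611 ≈ 0.33771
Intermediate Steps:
(1/34313 + 20497)/(44543 + 16151) = (1/34313 + 20497)/60694 = (703313562/34313)*(1/60694) = 351656781/1041296611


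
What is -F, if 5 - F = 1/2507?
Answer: -12534/2507 ≈ -4.9996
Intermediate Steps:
F = 12534/2507 (F = 5 - 1/2507 = 12534/2507 ≈ 4.9996)
-F = -1*12534/2507 = -12534/2507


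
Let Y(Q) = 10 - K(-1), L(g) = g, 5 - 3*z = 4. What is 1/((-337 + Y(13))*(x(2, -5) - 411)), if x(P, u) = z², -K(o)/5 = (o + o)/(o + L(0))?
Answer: 9/1172266 ≈ 7.6774e-6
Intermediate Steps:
z = ⅓ (z = 5/3 - ⅓*4 = 5/3 - 4/3 = ⅓ ≈ 0.33333)
K(o) = -10 (K(o) = -5*(o + o)/(o + 0) = -5*2*o/o = -5*2 = -10)
Y(Q) = 20 (Y(Q) = 10 - 1*(-10) = 10 + 10 = 20)
x(P, u) = ⅑ (x(P, u) = (⅓)² = ⅑)
1/((-337 + Y(13))*(x(2, -5) - 411)) = 1/((-337 + 20)*(⅑ - 411)) = 1/(-317*(-3698/9)) = 1/(1172266/9) = 9/1172266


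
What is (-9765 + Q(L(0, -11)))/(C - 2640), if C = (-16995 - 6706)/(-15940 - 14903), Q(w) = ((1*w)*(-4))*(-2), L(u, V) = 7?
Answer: 299454687/81401819 ≈ 3.6787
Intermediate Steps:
Q(w) = 8*w (Q(w) = (w*(-4))*(-2) = -4*w*(-2) = 8*w)
C = 23701/30843 (C = -23701/(-30843) = -23701*(-1/30843) = 23701/30843 ≈ 0.76844)
(-9765 + Q(L(0, -11)))/(C - 2640) = (-9765 + 8*7)/(23701/30843 - 2640) = (-9765 + 56)/(-81401819/30843) = -9709*(-30843/81401819) = 299454687/81401819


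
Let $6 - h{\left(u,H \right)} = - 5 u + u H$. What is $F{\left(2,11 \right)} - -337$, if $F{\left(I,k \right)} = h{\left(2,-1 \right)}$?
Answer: $355$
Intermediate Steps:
$h{\left(u,H \right)} = 6 + 5 u - H u$ ($h{\left(u,H \right)} = 6 - \left(- 5 u + u H\right) = 6 - \left(- 5 u + H u\right) = 6 + 5 u - H u$)
$F{\left(I,k \right)} = 18$ ($F{\left(I,k \right)} = 6 + 5 \cdot 2 - \left(-1\right) 2 = 6 + 10 + 2 = 18$)
$F{\left(2,11 \right)} - -337 = 18 - -337 = 18 + 337 = 355$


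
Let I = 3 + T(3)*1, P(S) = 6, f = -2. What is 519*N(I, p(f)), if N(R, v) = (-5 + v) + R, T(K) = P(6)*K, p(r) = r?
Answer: 7266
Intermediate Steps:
T(K) = 6*K
I = 21 (I = 3 + (6*3)*1 = 3 + 18*1 = 3 + 18 = 21)
N(R, v) = -5 + R + v
519*N(I, p(f)) = 519*(-5 + 21 - 2) = 519*14 = 7266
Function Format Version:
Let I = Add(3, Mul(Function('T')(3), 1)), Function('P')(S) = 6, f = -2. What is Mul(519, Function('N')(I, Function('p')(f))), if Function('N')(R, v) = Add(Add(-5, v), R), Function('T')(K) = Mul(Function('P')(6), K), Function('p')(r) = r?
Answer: 7266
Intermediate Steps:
Function('T')(K) = Mul(6, K)
I = 21 (I = Add(3, Mul(Mul(6, 3), 1)) = Add(3, Mul(18, 1)) = Add(3, 18) = 21)
Function('N')(R, v) = Add(-5, R, v)
Mul(519, Function('N')(I, Function('p')(f))) = Mul(519, Add(-5, 21, -2)) = Mul(519, 14) = 7266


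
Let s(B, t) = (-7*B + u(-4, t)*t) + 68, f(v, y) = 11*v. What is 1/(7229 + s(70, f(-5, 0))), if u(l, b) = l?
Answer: 1/7027 ≈ 0.00014231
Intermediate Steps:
s(B, t) = 68 - 7*B - 4*t (s(B, t) = (-7*B - 4*t) + 68 = 68 - 7*B - 4*t)
1/(7229 + s(70, f(-5, 0))) = 1/(7229 + (68 - 7*70 - 44*(-5))) = 1/(7229 + (68 - 490 - 4*(-55))) = 1/(7229 + (68 - 490 + 220)) = 1/(7229 - 202) = 1/7027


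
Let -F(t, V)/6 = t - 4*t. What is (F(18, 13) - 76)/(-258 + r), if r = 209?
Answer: -248/49 ≈ -5.0612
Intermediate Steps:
F(t, V) = 18*t (F(t, V) = -6*(t - 4*t) = -(-18)*t = 18*t)
(F(18, 13) - 76)/(-258 + r) = (18*18 - 76)/(-258 + 209) = (324 - 76)/(-49) = 248*(-1/49) = -248/49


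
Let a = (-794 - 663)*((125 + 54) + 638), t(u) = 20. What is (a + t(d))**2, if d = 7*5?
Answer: 1416930741801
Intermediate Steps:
d = 35
a = -1190369 (a = -1457*(179 + 638) = -1457*817 = -1190369)
(a + t(d))**2 = (-1190369 + 20)**2 = (-1190349)**2 = 1416930741801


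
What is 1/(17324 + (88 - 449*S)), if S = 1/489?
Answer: 489/8514019 ≈ 5.7435e-5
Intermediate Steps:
S = 1/489 ≈ 0.0020450
1/(17324 + (88 - 449*S)) = 1/(17324 + (88 - 449*1/489)) = 1/(17324 + (88 - 449/489)) = 1/(17324 + 42583/489) = 1/(8514019/489) = 489/8514019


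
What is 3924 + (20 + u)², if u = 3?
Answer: 4453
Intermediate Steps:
3924 + (20 + u)² = 3924 + (20 + 3)² = 3924 + 23² = 3924 + 529 = 4453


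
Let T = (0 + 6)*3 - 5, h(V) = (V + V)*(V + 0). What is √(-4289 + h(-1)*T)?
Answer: 7*I*√87 ≈ 65.292*I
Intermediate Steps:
h(V) = 2*V² (h(V) = (2*V)*V = 2*V²)
T = 13 (T = 6*3 - 5 = 18 - 5 = 13)
√(-4289 + h(-1)*T) = √(-4289 + (2*(-1)²)*13) = √(-4289 + (2*1)*13) = √(-4289 + 2*13) = √(-4289 + 26) = √(-4263) = 7*I*√87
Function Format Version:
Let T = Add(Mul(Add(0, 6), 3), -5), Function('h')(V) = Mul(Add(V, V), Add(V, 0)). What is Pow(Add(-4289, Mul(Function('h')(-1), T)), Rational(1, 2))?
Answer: Mul(7, I, Pow(87, Rational(1, 2))) ≈ Mul(65.292, I)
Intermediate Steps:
Function('h')(V) = Mul(2, Pow(V, 2)) (Function('h')(V) = Mul(Mul(2, V), V) = Mul(2, Pow(V, 2)))
T = 13 (T = Add(Mul(6, 3), -5) = Add(18, -5) = 13)
Pow(Add(-4289, Mul(Function('h')(-1), T)), Rational(1, 2)) = Pow(Add(-4289, Mul(Mul(2, Pow(-1, 2)), 13)), Rational(1, 2)) = Pow(Add(-4289, Mul(Mul(2, 1), 13)), Rational(1, 2)) = Pow(Add(-4289, Mul(2, 13)), Rational(1, 2)) = Pow(Add(-4289, 26), Rational(1, 2)) = Pow(-4263, Rational(1, 2)) = Mul(7, I, Pow(87, Rational(1, 2)))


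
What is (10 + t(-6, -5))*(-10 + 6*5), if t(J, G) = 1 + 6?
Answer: 340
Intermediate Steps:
t(J, G) = 7
(10 + t(-6, -5))*(-10 + 6*5) = (10 + 7)*(-10 + 6*5) = 17*(-10 + 30) = 17*20 = 340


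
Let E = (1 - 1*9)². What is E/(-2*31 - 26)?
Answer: -8/11 ≈ -0.72727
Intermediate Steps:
E = 64 (E = (1 - 9)² = (-8)² = 64)
E/(-2*31 - 26) = 64/(-2*31 - 26) = 64/(-62 - 26) = 64/(-88) = 64*(-1/88) = -8/11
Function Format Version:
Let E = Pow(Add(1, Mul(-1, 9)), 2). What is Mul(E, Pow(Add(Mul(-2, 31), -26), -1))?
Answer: Rational(-8, 11) ≈ -0.72727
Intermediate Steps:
E = 64 (E = Pow(Add(1, -9), 2) = Pow(-8, 2) = 64)
Mul(E, Pow(Add(Mul(-2, 31), -26), -1)) = Mul(64, Pow(Add(Mul(-2, 31), -26), -1)) = Mul(64, Pow(Add(-62, -26), -1)) = Mul(64, Pow(-88, -1)) = Mul(64, Rational(-1, 88)) = Rational(-8, 11)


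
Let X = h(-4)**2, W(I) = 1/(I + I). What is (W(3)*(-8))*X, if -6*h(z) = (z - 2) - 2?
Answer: -64/27 ≈ -2.3704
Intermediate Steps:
W(I) = 1/(2*I)
h(z) = 2/3 - z/6 (h(z) = -((z - 2) - 2)/6 = -((-2 + z) - 2)/6 = -(-4 + z)/6 = 2/3 - z/6)
X = 16/9 (X = (2/3 - 1/6*(-4))**2 = (2/3 + 2/3)**2 = (4/3)**2 = 16/9 ≈ 1.7778)
(W(3)*(-8))*X = (((1/2)/3)*(-8))*(16/9) = (((1/2)*(1/3))*(-8))*(16/9) = ((1/6)*(-8))*(16/9) = -4/3*16/9 = -64/27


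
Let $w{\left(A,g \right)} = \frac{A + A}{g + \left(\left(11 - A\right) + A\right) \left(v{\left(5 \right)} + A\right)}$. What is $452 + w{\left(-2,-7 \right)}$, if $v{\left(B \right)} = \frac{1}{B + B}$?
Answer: $\frac{126148}{279} \approx 452.14$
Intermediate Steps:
$v{\left(B \right)} = \frac{1}{2 B}$
$w{\left(A,g \right)} = \frac{2 A}{\frac{11}{10} + g + 11 A}$ ($w{\left(A,g \right)} = \frac{A + A}{g + \left(\left(11 - A\right) + A\right) \left(\frac{1}{2 \cdot 5} + A\right)} = \frac{2 A}{g + 11 \left(\frac{1}{2} \cdot \frac{1}{5} + A\right)} = \frac{2 A}{g + 11 \left(\frac{1}{10} + A\right)} = \frac{2 A}{g + \left(\frac{11}{10} + 11 A\right)} = \frac{2 A}{\frac{11}{10} + g + 11 A}$)
$452 + w{\left(-2,-7 \right)} = 452 + 20 \left(-2\right) \frac{1}{11 + 10 \left(-7\right) + 110 \left(-2\right)} = 452 + 20 \left(-2\right) \frac{1}{11 - 70 - 220} = 452 + 20 \left(-2\right) \frac{1}{-279} = 452 + 20 \left(-2\right) \left(- \frac{1}{279}\right) = 452 + \frac{40}{279} = \frac{126148}{279}$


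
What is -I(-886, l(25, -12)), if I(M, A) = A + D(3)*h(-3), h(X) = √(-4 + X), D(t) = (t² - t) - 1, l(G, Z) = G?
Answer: -25 - 5*I*√7 ≈ -25.0 - 13.229*I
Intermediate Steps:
D(t) = -1 + t² - t
I(M, A) = A + 5*I*√7 (I(M, A) = A + (-1 + 3² - 1*3)*√(-4 - 3) = A + (-1 + 9 - 3)*√(-7) = A + 5*(I*√7) = A + 5*I*√7)
-I(-886, l(25, -12)) = -(25 + 5*I*√7) = -25 - 5*I*√7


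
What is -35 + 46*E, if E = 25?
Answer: 1115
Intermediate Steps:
-35 + 46*E = -35 + 46*25 = -35 + 1150 = 1115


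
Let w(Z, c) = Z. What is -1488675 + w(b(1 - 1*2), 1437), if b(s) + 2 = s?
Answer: -1488678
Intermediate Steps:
b(s) = -2 + s
-1488675 + w(b(1 - 1*2), 1437) = -1488675 + (-2 + (1 - 1*2)) = -1488675 + (-2 + (1 - 2)) = -1488675 + (-2 - 1) = -1488675 - 3 = -1488678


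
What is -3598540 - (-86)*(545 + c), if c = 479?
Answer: -3510476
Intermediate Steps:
-3598540 - (-86)*(545 + c) = -3598540 - (-86)*(545 + 479) = -3598540 - (-86)*1024 = -3598540 - 1*(-88064) = -3598540 + 88064 = -3510476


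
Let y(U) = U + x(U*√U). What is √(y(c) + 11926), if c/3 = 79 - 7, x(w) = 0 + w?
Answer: √(12142 + 1296*√6) ≈ 123.76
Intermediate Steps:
x(w) = w
c = 216 (c = 3*(79 - 7) = 3*72 = 216)
y(U) = U + U^(3/2) (y(U) = U + U*√U = U + U^(3/2))
√(y(c) + 11926) = √((216 + 216^(3/2)) + 11926) = √((216 + 1296*√6) + 11926) = √(12142 + 1296*√6)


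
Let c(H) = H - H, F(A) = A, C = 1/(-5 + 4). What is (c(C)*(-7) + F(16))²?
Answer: 256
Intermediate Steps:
C = -1 (C = 1/(-1) = -1)
c(H) = 0
(c(C)*(-7) + F(16))² = (0*(-7) + 16)² = (0 + 16)² = 16² = 256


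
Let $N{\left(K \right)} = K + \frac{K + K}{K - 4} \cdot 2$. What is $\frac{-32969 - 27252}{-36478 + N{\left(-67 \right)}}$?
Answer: $\frac{4275691}{2594427} \approx 1.648$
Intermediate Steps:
$N{\left(K \right)} = K + \frac{4 K}{-4 + K}$ ($N{\left(K \right)} = K + \frac{2 K}{-4 + K} 2 = K + \frac{4 K}{-4 + K}$)
$\frac{-32969 - 27252}{-36478 + N{\left(-67 \right)}} = \frac{-32969 - 27252}{-36478 + \frac{\left(-67\right)^{2}}{-4 - 67}} = - \frac{60221}{-36478 + \frac{4489}{-71}} = - \frac{60221}{-36478 + 4489 \left(- \frac{1}{71}\right)} = - \frac{60221}{-36478 - \frac{4489}{71}} = - \frac{60221}{- \frac{2594427}{71}} = \left(-60221\right) \left(- \frac{71}{2594427}\right) = \frac{4275691}{2594427}$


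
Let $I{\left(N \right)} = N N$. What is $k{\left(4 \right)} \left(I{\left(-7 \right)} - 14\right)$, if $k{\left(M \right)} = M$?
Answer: $140$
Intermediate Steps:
$I{\left(N \right)} = N^{2}$
$k{\left(4 \right)} \left(I{\left(-7 \right)} - 14\right) = 4 \left(\left(-7\right)^{2} - 14\right) = 4 \left(49 - 14\right) = 4 \cdot 35 = 140$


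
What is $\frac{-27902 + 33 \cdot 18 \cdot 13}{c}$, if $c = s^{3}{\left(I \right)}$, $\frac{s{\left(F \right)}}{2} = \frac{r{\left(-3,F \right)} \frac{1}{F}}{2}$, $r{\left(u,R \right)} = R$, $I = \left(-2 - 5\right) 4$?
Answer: $-20180$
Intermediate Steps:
$I = -28$ ($I = \left(-7\right) 4 = -28$)
$s{\left(F \right)} = 1$ ($s{\left(F \right)} = 2 \frac{F \frac{1}{F}}{2} = 2 \cdot 1 \cdot \frac{1}{2} = 2 \cdot \frac{1}{2} = 1$)
$c = 1$ ($c = 1^{3} = 1$)
$\frac{-27902 + 33 \cdot 18 \cdot 13}{c} = \frac{-27902 + 33 \cdot 18 \cdot 13}{1} = \left(-27902 + 594 \cdot 13\right) 1 = \left(-27902 + 7722\right) 1 = \left(-20180\right) 1 = -20180$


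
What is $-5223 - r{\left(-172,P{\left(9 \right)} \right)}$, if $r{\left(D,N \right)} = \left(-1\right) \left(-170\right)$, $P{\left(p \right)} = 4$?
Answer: $-5393$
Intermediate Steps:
$r{\left(D,N \right)} = 170$
$-5223 - r{\left(-172,P{\left(9 \right)} \right)} = -5223 - 170 = -5393$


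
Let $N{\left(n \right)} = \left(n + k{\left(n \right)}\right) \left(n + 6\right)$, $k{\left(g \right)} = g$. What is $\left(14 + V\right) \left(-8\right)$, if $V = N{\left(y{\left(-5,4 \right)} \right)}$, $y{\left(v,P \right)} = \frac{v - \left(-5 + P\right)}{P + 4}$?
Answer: $-68$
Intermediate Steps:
$y{\left(v,P \right)} = \frac{5 + v - P}{4 + P}$
$N{\left(n \right)} = 2 n \left(6 + n\right)$ ($N{\left(n \right)} = \left(n + n\right) \left(n + 6\right) = 2 n \left(6 + n\right)$)
$V = - \frac{11}{2}$ ($V = 2 \frac{5 - 5 - 4}{4 + 4} \left(6 + \frac{5 - 5 - 4}{4 + 4}\right) = 2 \frac{5 - 5 - 4}{8} \left(6 + \frac{5 - 5 - 4}{8}\right) = 2 \cdot \frac{1}{8} \left(-4\right) \left(6 + \frac{1}{8} \left(-4\right)\right) = 2 \left(- \frac{1}{2}\right) \left(6 - \frac{1}{2}\right) = 2 \left(- \frac{1}{2}\right) \frac{11}{2} = - \frac{11}{2} \approx -5.5$)
$\left(14 + V\right) \left(-8\right) = \left(14 - \frac{11}{2}\right) \left(-8\right) = \frac{17}{2} \left(-8\right) = -68$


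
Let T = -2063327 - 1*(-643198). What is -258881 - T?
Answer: 1161248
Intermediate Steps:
T = -1420129 (T = -2063327 + 643198 = -1420129)
-258881 - T = -258881 - 1*(-1420129) = -258881 + 1420129 = 1161248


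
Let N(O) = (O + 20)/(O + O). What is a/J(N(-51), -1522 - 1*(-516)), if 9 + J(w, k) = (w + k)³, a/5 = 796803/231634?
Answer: -2113934295060/125018159317563122221 ≈ -1.6909e-8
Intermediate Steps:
a = 3984015/231634 (a = 5*(796803/231634) = 3984015/231634 ≈ 17.200)
N(O) = (20 + O)/(2*O) (N(O) = (20 + O)/((2*O)) = (20 + O)*(1/(2*O)) = (20 + O)/(2*O))
J(w, k) = -9 + (k + w)³ (J(w, k) = -9 + (w + k)³ = -9 + (k + w)³)
a/J(N(-51), -1522 - 1*(-516)) = 3984015/(231634*(-9 + ((-1522 - 1*(-516)) + (½)*(20 - 51)/(-51))³)) = 3984015/(231634*(-9 + ((-1522 + 516) + (½)*(-1/51)*(-31))³)) = 3984015/(231634*(-9 + (-1006 + 31/102)³)) = 3984015/(231634*(-9 + (-102581/102)³)) = 3984015/(231634*(-9 - 1079445661788941/1061208)) = 3984015/(231634*(-1079445671339813/1061208)) = (3984015/231634)*(-1061208/1079445671339813) = -2113934295060/125018159317563122221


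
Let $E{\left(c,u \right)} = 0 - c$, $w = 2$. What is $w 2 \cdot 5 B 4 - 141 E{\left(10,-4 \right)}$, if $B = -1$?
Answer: $1330$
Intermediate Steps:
$E{\left(c,u \right)} = - c$
$w 2 \cdot 5 B 4 - 141 E{\left(10,-4 \right)} = 2 \cdot 2 \cdot 5 \left(-1\right) 4 - 141 \left(\left(-1\right) 10\right) = 2 \cdot 10 \left(-1\right) 4 - -1410 = 2 \left(-10\right) 4 + 1410 = \left(-20\right) 4 + 1410 = -80 + 1410 = 1330$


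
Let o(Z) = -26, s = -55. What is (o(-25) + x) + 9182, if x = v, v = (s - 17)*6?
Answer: 8724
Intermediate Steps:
v = -432 (v = (-55 - 17)*6 = -72*6 = -432)
x = -432
(o(-25) + x) + 9182 = (-26 - 432) + 9182 = -458 + 9182 = 8724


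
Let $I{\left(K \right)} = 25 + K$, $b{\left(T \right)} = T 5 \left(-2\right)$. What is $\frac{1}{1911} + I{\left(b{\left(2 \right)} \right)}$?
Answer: $\frac{9556}{1911} \approx 5.0005$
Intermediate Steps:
$b{\left(T \right)} = - 10 T$ ($b{\left(T \right)} = 5 T \left(-2\right) = - 10 T$)
$\frac{1}{1911} + I{\left(b{\left(2 \right)} \right)} = \frac{1}{1911} + \left(25 - 20\right) = \frac{1}{1911} + 5 = \frac{9556}{1911}$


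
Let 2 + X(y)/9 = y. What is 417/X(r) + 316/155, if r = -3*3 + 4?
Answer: -14909/3255 ≈ -4.5803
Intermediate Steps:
r = -5 (r = -9 + 4 = -5)
X(y) = -18 + 9*y
417/X(r) + 316/155 = 417/(-18 + 9*(-5)) + 316/155 = 417/(-18 - 45) + 316*(1/155) = 417/(-63) + 316/155 = 417*(-1/63) + 316/155 = -139/21 + 316/155 = -14909/3255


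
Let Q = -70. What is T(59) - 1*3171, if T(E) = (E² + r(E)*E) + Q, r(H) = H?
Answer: 3721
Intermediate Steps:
T(E) = -70 + 2*E² (T(E) = (E² + E*E) - 70 = (E² + E²) - 70 = 2*E² - 70 = -70 + 2*E²)
T(59) - 1*3171 = (-70 + 2*59²) - 1*3171 = (-70 + 2*3481) - 3171 = (-70 + 6962) - 3171 = 6892 - 3171 = 3721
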